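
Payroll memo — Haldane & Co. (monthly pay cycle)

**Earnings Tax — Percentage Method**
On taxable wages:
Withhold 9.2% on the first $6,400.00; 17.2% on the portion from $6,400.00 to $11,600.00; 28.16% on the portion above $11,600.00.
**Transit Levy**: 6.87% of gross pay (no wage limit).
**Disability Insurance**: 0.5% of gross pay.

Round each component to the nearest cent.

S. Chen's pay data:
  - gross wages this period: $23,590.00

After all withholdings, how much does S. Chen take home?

Earnings Tax: taxable = $23,590.00
  $1,483.20 + 28.16% × ($23,590.00 − $11,600.00) = $1,483.20 + 28.16% × $11,990.00 = $4,859.58
Transit Levy: 6.87% × $23,590.00 = $1,620.63
Disability Insurance: 0.5% × $23,590.00 = $117.95
Total withheld: $4,859.58 + $1,620.63 + $117.95 = $6,598.16
Net pay: $23,590.00 − $6,598.16 = $16,991.84

$16,991.84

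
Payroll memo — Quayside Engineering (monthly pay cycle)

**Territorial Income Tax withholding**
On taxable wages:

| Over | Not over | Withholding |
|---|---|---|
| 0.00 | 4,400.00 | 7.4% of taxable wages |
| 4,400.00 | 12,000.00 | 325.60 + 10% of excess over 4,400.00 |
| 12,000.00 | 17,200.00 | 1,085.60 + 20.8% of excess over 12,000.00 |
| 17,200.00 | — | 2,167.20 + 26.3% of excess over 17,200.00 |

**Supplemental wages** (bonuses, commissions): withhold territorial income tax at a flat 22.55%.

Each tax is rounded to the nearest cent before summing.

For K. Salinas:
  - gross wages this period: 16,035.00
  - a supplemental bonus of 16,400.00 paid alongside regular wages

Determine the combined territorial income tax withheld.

5,623.08

Territorial Income Tax: taxable = 16,035.00
  1,085.60 + 20.8% × (16,035.00 − 12,000.00) = 1,085.60 + 20.8% × 4,035.00 = 1,924.88
Supplemental (22.55% flat on bonus): 22.55% × 16,400.00 = 3,698.20
Total territorial income tax: 1,924.88 + 3,698.20 = 5,623.08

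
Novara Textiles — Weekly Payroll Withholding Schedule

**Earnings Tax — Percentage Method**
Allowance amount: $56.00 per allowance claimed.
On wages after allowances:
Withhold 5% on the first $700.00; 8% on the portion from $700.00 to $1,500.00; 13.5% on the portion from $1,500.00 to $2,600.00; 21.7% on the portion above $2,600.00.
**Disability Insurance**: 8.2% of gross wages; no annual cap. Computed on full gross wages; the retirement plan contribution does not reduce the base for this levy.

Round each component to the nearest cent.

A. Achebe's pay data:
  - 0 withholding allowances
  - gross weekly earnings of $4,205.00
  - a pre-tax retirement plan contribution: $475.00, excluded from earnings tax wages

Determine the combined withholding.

Earnings Tax: taxable = $4,205.00 − $475.00 = $3,730.00
  $247.50 + 21.7% × ($3,730.00 − $2,600.00) = $247.50 + 21.7% × $1,130.00 = $492.71
Disability Insurance: 8.2% × $4,205.00 = $344.81
Total: $492.71 + $344.81 = $837.52

$837.52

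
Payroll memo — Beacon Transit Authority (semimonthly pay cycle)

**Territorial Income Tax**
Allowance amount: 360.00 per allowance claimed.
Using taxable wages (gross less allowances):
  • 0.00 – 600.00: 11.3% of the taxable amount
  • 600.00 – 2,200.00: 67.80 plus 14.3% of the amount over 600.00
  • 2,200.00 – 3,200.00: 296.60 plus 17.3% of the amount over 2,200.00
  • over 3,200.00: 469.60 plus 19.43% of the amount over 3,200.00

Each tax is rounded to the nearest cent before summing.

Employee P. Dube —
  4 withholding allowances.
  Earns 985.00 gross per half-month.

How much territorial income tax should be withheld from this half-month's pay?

Territorial Income Tax: taxable = 985.00 − 4×360.00 = -455.00
  Taxable ≤ 0 → 0.00

0.00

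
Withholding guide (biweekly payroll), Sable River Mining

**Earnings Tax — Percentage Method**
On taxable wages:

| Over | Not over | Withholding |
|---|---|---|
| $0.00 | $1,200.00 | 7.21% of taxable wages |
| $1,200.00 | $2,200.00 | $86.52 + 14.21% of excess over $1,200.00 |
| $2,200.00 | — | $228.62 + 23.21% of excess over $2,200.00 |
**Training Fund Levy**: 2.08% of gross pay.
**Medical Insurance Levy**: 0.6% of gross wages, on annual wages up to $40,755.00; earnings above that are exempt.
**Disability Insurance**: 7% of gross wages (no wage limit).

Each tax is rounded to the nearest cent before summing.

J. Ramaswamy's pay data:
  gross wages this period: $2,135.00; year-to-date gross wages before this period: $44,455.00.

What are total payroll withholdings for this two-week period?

$413.24

Earnings Tax: taxable = $2,135.00
  $86.52 + 14.21% × ($2,135.00 − $1,200.00) = $86.52 + 14.21% × $935.00 = $219.38
Training Fund Levy: 2.08% × $2,135.00 = $44.41
Medical Insurance Levy: YTD $44,455.00 ≥ cap $40,755.00 → $0.00
Disability Insurance: 7% × $2,135.00 = $149.45
Total: $219.38 + $44.41 + $0.00 + $149.45 = $413.24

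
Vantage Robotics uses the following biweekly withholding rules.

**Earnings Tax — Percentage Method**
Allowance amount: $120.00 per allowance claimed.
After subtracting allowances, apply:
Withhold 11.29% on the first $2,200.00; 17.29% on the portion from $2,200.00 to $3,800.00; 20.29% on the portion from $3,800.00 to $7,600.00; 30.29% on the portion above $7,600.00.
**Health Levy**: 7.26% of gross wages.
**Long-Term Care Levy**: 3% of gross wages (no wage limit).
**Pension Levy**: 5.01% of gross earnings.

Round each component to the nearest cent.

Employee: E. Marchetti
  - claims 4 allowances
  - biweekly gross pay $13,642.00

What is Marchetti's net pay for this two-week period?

$8,578.10

Earnings Tax: taxable = $13,642.00 − 4×$120.00 = $13,162.00
  $1,296.04 + 30.29% × ($13,162.00 − $7,600.00) = $1,296.04 + 30.29% × $5,562.00 = $2,980.77
Health Levy: 7.26% × $13,642.00 = $990.41
Long-Term Care Levy: 3% × $13,642.00 = $409.26
Pension Levy: 5.01% × $13,642.00 = $683.46
Total withheld: $2,980.77 + $990.41 + $409.26 + $683.46 = $5,063.90
Net pay: $13,642.00 − $5,063.90 = $8,578.10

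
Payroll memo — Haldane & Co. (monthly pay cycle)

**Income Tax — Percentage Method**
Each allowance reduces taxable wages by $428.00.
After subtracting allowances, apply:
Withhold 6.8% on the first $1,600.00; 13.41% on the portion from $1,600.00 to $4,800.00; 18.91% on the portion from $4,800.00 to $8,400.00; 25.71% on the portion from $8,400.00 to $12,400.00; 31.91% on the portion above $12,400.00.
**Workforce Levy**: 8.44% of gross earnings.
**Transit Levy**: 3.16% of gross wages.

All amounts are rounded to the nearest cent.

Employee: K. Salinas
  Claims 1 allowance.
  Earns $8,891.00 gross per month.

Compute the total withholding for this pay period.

$2,266.24

Income Tax: taxable = $8,891.00 − 1×$428.00 = $8,463.00
  $1,218.68 + 25.71% × ($8,463.00 − $8,400.00) = $1,218.68 + 25.71% × $63.00 = $1,234.88
Workforce Levy: 8.44% × $8,891.00 = $750.40
Transit Levy: 3.16% × $8,891.00 = $280.96
Total: $1,234.88 + $750.40 + $280.96 = $2,266.24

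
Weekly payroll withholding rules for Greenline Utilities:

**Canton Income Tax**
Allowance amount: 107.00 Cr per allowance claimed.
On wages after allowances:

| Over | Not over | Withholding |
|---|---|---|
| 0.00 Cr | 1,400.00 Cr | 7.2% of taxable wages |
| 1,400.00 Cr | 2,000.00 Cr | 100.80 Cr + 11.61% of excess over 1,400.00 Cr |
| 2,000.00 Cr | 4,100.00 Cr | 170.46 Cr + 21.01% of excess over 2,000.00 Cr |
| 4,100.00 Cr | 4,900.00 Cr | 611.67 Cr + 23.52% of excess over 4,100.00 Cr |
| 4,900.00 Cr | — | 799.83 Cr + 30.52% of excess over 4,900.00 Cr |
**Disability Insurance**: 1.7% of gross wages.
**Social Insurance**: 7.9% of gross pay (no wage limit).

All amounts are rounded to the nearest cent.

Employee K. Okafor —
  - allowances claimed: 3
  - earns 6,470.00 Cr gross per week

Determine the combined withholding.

Canton Income Tax: taxable = 6,470.00 Cr − 3×107.00 Cr = 6,149.00 Cr
  799.83 Cr + 30.52% × (6,149.00 Cr − 4,900.00 Cr) = 799.83 Cr + 30.52% × 1,249.00 Cr = 1,181.02 Cr
Disability Insurance: 1.7% × 6,470.00 Cr = 109.99 Cr
Social Insurance: 7.9% × 6,470.00 Cr = 511.13 Cr
Total: 1,181.02 Cr + 109.99 Cr + 511.13 Cr = 1,802.14 Cr

1,802.14 Cr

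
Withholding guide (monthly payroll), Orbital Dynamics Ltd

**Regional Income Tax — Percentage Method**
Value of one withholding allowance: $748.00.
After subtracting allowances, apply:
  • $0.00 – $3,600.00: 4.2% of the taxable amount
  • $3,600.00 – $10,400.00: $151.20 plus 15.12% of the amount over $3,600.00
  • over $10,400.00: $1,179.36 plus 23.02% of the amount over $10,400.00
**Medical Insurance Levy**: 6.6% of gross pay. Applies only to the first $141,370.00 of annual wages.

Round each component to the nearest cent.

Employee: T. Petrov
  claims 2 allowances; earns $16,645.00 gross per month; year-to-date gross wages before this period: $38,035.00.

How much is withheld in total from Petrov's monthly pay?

$3,371.15

Regional Income Tax: taxable = $16,645.00 − 2×$748.00 = $15,149.00
  $1,179.36 + 23.02% × ($15,149.00 − $10,400.00) = $1,179.36 + 23.02% × $4,749.00 = $2,272.58
Medical Insurance Levy: 6.6% × $16,645.00 = $1,098.57
Total: $2,272.58 + $1,098.57 = $3,371.15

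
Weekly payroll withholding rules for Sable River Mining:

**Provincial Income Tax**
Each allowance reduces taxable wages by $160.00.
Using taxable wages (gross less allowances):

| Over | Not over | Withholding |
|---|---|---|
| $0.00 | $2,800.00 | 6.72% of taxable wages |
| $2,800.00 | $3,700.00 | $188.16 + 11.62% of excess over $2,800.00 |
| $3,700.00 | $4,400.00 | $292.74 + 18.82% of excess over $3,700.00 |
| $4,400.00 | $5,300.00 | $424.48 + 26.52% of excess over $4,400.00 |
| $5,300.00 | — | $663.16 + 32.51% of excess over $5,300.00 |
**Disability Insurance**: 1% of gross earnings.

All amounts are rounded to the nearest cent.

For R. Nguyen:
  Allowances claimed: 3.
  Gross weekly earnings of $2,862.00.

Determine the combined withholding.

$188.69

Provincial Income Tax: taxable = $2,862.00 − 3×$160.00 = $2,382.00
  6.72% × $2,382.00 = $160.07
Disability Insurance: 1% × $2,862.00 = $28.62
Total: $160.07 + $28.62 = $188.69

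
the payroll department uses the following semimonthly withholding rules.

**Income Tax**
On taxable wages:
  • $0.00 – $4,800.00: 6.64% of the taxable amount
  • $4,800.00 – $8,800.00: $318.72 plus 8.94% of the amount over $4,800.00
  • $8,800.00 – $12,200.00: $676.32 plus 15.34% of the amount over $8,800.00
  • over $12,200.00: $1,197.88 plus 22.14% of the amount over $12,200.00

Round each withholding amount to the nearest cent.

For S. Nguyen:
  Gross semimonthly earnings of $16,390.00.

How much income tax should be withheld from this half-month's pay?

$2,125.55

Income Tax: taxable = $16,390.00
  $1,197.88 + 22.14% × ($16,390.00 − $12,200.00) = $1,197.88 + 22.14% × $4,190.00 = $2,125.55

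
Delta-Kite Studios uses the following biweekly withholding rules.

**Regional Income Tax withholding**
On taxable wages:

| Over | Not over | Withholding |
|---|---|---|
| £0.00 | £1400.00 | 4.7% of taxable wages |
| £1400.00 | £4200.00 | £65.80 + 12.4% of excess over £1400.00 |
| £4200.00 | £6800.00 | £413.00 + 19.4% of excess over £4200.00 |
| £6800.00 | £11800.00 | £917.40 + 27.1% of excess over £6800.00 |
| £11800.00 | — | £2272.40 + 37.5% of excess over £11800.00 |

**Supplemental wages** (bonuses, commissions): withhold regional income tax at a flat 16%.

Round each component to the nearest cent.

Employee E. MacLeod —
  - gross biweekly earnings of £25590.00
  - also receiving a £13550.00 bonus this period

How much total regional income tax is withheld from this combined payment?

Regional Income Tax: taxable = £25590.00
  £2272.40 + 37.5% × (£25590.00 − £11800.00) = £2272.40 + 37.5% × £13790.00 = £7443.65
Supplemental (16% flat on bonus): 16% × £13550.00 = £2168.00
Total regional income tax: £7443.65 + £2168.00 = £9611.65

£9611.65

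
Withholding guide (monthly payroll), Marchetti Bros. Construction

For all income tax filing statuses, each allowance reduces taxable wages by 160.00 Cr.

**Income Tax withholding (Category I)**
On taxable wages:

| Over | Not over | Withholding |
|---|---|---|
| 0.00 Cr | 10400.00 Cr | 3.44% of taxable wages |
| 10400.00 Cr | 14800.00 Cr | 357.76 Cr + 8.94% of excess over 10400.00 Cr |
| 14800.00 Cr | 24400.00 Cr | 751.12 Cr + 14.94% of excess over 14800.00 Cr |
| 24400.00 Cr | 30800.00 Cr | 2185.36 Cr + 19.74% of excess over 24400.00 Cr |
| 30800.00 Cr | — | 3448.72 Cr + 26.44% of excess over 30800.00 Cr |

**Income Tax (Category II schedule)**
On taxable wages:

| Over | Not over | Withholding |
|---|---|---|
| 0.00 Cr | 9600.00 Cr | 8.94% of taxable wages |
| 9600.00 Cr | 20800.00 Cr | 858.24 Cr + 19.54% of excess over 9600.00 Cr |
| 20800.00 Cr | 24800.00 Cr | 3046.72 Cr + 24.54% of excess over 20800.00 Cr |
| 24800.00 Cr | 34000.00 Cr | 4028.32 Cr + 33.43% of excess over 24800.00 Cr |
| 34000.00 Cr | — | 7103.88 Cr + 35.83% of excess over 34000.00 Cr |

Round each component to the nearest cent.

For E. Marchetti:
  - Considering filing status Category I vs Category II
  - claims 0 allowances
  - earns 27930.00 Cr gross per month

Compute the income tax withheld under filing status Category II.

5074.68 Cr

Income Tax (Category II): taxable = 27930.00 Cr
  4028.32 Cr + 33.43% × (27930.00 Cr − 24800.00 Cr) = 4028.32 Cr + 33.43% × 3130.00 Cr = 5074.68 Cr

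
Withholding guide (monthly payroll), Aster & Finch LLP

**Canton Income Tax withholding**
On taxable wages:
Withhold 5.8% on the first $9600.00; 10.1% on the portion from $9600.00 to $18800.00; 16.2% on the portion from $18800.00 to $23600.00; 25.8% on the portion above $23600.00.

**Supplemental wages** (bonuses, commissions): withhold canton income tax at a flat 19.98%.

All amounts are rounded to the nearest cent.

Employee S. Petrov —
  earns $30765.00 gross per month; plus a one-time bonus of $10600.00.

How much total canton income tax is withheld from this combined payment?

$6230.05

Canton Income Tax: taxable = $30765.00
  $2263.60 + 25.8% × ($30765.00 − $23600.00) = $2263.60 + 25.8% × $7165.00 = $4112.17
Supplemental (19.98% flat on bonus): 19.98% × $10600.00 = $2117.88
Total canton income tax: $4112.17 + $2117.88 = $6230.05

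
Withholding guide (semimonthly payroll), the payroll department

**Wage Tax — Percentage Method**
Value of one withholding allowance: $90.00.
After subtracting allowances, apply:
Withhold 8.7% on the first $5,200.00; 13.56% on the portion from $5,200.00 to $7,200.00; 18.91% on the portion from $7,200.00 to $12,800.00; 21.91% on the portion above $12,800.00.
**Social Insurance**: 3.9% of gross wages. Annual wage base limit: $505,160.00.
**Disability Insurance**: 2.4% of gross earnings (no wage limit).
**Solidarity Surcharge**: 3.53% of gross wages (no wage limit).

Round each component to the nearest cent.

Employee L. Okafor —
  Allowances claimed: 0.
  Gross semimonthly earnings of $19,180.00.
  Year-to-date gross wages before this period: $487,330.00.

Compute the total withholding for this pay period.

$5,013.16

Wage Tax: taxable = $19,180.00
  $1,782.56 + 21.91% × ($19,180.00 − $12,800.00) = $1,782.56 + 21.91% × $6,380.00 = $3,180.42
Social Insurance: cap $505,160.00 − YTD $487,330.00 = $17,830.00 subject; 3.9% × $17,830.00 = $695.37
Disability Insurance: 2.4% × $19,180.00 = $460.32
Solidarity Surcharge: 3.53% × $19,180.00 = $677.05
Total: $3,180.42 + $695.37 + $460.32 + $677.05 = $5,013.16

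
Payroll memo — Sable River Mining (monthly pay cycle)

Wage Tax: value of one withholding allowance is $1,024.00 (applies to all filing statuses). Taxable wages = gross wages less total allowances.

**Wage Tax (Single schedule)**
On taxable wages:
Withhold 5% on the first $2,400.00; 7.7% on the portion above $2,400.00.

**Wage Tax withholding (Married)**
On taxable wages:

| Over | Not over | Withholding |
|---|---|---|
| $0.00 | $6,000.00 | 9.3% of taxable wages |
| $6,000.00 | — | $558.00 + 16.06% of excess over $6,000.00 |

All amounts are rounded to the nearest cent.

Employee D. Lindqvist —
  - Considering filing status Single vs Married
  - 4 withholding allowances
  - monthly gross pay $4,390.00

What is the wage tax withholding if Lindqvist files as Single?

$14.70

Wage Tax (Single): taxable = $4,390.00 − 4×$1,024.00 = $294.00
  5% × $294.00 = $14.70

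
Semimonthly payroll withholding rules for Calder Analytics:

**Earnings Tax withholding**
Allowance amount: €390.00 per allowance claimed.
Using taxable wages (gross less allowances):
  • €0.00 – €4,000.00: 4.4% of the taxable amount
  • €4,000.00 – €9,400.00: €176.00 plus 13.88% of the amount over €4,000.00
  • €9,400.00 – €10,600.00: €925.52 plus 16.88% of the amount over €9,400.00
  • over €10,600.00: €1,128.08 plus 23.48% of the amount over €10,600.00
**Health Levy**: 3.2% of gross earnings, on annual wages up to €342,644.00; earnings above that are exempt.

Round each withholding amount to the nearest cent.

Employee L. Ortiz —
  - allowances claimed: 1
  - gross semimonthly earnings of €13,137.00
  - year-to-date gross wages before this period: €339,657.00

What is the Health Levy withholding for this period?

€95.58

Health Levy: cap €342,644.00 − YTD €339,657.00 = €2,987.00 subject; 3.2% × €2,987.00 = €95.58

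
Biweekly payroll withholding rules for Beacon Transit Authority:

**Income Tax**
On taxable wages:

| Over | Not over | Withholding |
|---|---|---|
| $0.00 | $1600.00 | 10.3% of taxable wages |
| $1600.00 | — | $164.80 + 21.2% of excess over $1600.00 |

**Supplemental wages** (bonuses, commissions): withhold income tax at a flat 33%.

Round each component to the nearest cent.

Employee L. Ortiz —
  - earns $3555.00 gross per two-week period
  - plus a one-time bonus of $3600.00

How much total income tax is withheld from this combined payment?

$1767.26

Income Tax: taxable = $3555.00
  $164.80 + 21.2% × ($3555.00 − $1600.00) = $164.80 + 21.2% × $1955.00 = $579.26
Supplemental (33% flat on bonus): 33% × $3600.00 = $1188.00
Total income tax: $579.26 + $1188.00 = $1767.26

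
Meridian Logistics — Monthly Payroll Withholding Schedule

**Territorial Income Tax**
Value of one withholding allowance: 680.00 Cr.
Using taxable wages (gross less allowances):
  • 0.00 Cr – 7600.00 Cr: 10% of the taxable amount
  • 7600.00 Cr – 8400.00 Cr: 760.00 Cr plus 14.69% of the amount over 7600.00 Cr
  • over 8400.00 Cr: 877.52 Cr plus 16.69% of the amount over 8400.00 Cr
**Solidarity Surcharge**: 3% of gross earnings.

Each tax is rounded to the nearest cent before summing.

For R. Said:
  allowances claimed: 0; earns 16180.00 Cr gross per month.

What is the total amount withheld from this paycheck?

2661.40 Cr

Territorial Income Tax: taxable = 16180.00 Cr
  877.52 Cr + 16.69% × (16180.00 Cr − 8400.00 Cr) = 877.52 Cr + 16.69% × 7780.00 Cr = 2176.00 Cr
Solidarity Surcharge: 3% × 16180.00 Cr = 485.40 Cr
Total: 2176.00 Cr + 485.40 Cr = 2661.40 Cr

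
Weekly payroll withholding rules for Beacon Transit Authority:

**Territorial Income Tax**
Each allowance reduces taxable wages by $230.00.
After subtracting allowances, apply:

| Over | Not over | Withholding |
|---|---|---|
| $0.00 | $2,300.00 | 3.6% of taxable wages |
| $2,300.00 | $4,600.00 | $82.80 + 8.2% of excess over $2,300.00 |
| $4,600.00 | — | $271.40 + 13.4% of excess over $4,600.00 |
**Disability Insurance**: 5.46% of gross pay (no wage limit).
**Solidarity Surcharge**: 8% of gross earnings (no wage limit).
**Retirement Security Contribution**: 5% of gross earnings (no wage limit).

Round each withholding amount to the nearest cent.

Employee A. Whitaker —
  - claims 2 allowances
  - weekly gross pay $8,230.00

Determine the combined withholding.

$2,215.44

Territorial Income Tax: taxable = $8,230.00 − 2×$230.00 = $7,770.00
  $271.40 + 13.4% × ($7,770.00 − $4,600.00) = $271.40 + 13.4% × $3,170.00 = $696.18
Disability Insurance: 5.46% × $8,230.00 = $449.36
Solidarity Surcharge: 8% × $8,230.00 = $658.40
Retirement Security Contribution: 5% × $8,230.00 = $411.50
Total: $696.18 + $449.36 + $658.40 + $411.50 = $2,215.44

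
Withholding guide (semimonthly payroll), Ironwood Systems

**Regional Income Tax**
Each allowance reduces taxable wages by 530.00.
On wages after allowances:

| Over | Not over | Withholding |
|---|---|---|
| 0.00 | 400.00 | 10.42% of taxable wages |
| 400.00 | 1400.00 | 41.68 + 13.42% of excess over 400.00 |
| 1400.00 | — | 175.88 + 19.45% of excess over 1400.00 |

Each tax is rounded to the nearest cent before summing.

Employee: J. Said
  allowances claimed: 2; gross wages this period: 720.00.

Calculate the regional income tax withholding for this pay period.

0.00

Regional Income Tax: taxable = 720.00 − 2×530.00 = -340.00
  Taxable ≤ 0 → 0.00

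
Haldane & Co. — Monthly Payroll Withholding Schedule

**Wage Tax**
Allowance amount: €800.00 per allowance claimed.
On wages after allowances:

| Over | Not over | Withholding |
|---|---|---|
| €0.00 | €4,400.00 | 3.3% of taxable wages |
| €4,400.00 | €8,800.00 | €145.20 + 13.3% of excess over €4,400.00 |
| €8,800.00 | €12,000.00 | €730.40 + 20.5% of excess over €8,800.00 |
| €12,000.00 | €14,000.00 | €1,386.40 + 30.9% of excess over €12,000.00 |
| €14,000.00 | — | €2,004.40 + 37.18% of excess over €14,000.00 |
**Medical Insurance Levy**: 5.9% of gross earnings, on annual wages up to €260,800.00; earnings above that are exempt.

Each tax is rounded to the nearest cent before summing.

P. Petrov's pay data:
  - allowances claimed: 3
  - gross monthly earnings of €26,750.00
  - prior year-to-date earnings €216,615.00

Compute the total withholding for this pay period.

€7,430.78

Wage Tax: taxable = €26,750.00 − 3×€800.00 = €24,350.00
  €2,004.40 + 37.18% × (€24,350.00 − €14,000.00) = €2,004.40 + 37.18% × €10,350.00 = €5,852.53
Medical Insurance Levy: 5.9% × €26,750.00 = €1,578.25
Total: €5,852.53 + €1,578.25 = €7,430.78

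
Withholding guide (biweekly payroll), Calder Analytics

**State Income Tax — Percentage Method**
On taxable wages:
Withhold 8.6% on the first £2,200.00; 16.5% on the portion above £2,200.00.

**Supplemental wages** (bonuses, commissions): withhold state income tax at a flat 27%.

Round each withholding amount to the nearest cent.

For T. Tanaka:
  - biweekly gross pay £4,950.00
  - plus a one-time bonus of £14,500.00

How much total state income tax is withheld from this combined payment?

State Income Tax: taxable = £4,950.00
  £189.20 + 16.5% × (£4,950.00 − £2,200.00) = £189.20 + 16.5% × £2,750.00 = £642.95
Supplemental (27% flat on bonus): 27% × £14,500.00 = £3,915.00
Total state income tax: £642.95 + £3,915.00 = £4,557.95

£4,557.95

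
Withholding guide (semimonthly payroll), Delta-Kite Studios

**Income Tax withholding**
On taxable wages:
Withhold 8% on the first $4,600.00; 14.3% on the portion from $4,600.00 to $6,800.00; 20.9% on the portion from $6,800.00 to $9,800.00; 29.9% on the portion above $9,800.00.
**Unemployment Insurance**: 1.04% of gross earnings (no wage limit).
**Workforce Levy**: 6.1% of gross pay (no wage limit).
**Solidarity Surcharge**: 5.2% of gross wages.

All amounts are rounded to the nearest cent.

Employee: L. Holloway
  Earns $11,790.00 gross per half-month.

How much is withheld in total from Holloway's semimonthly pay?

$3,359.50

Income Tax: taxable = $11,790.00
  $1,309.60 + 29.9% × ($11,790.00 − $9,800.00) = $1,309.60 + 29.9% × $1,990.00 = $1,904.61
Unemployment Insurance: 1.04% × $11,790.00 = $122.62
Workforce Levy: 6.1% × $11,790.00 = $719.19
Solidarity Surcharge: 5.2% × $11,790.00 = $613.08
Total: $1,904.61 + $122.62 + $719.19 + $613.08 = $3,359.50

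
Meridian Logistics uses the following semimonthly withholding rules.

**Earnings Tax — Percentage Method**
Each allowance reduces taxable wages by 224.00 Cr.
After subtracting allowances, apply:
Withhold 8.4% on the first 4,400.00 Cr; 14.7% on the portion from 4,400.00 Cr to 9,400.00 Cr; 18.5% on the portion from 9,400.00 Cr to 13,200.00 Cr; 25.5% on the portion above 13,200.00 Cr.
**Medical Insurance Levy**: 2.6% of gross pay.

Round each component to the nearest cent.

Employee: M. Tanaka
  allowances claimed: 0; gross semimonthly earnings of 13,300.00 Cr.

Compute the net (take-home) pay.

11,121.10 Cr

Earnings Tax: taxable = 13,300.00 Cr
  1,807.60 Cr + 25.5% × (13,300.00 Cr − 13,200.00 Cr) = 1,807.60 Cr + 25.5% × 100.00 Cr = 1,833.10 Cr
Medical Insurance Levy: 2.6% × 13,300.00 Cr = 345.80 Cr
Total withheld: 1,833.10 Cr + 345.80 Cr = 2,178.90 Cr
Net pay: 13,300.00 Cr − 2,178.90 Cr = 11,121.10 Cr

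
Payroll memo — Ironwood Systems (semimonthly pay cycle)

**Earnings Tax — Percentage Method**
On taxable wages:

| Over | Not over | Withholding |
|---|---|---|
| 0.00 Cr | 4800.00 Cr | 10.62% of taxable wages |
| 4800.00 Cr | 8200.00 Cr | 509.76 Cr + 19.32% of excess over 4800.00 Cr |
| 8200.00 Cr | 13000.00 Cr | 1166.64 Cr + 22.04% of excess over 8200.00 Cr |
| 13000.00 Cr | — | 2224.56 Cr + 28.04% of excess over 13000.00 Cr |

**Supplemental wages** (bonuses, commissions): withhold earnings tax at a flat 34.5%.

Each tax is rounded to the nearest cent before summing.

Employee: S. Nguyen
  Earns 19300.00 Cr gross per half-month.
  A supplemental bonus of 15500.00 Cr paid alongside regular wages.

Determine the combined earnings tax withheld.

Earnings Tax: taxable = 19300.00 Cr
  2224.56 Cr + 28.04% × (19300.00 Cr − 13000.00 Cr) = 2224.56 Cr + 28.04% × 6300.00 Cr = 3991.08 Cr
Supplemental (34.5% flat on bonus): 34.5% × 15500.00 Cr = 5347.50 Cr
Total earnings tax: 3991.08 Cr + 5347.50 Cr = 9338.58 Cr

9338.58 Cr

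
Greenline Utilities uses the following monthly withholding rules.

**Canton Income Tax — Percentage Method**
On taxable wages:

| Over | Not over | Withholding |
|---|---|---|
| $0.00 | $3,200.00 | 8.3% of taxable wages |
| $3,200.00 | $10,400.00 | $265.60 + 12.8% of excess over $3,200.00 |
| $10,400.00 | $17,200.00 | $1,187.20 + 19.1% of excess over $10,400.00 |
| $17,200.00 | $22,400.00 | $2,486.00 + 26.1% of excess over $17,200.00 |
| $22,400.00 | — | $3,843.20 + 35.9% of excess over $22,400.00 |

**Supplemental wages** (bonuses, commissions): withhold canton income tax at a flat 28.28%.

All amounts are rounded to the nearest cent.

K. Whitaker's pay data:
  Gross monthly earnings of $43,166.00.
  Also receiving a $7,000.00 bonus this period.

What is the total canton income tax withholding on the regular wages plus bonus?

Canton Income Tax: taxable = $43,166.00
  $3,843.20 + 35.9% × ($43,166.00 − $22,400.00) = $3,843.20 + 35.9% × $20,766.00 = $11,298.19
Supplemental (28.28% flat on bonus): 28.28% × $7,000.00 = $1,979.60
Total canton income tax: $11,298.19 + $1,979.60 = $13,277.79

$13,277.79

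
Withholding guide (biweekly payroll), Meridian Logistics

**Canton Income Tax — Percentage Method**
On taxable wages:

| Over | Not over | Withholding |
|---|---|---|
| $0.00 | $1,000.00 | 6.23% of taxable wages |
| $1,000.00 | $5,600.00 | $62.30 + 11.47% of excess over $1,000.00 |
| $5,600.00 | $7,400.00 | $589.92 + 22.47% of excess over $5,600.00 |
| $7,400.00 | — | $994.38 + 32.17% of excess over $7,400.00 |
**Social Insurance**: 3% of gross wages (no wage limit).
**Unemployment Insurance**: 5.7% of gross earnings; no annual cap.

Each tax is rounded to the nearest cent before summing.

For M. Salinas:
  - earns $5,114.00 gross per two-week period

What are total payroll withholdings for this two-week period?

Canton Income Tax: taxable = $5,114.00
  $62.30 + 11.47% × ($5,114.00 − $1,000.00) = $62.30 + 11.47% × $4,114.00 = $534.18
Social Insurance: 3% × $5,114.00 = $153.42
Unemployment Insurance: 5.7% × $5,114.00 = $291.50
Total: $534.18 + $153.42 + $291.50 = $979.10

$979.10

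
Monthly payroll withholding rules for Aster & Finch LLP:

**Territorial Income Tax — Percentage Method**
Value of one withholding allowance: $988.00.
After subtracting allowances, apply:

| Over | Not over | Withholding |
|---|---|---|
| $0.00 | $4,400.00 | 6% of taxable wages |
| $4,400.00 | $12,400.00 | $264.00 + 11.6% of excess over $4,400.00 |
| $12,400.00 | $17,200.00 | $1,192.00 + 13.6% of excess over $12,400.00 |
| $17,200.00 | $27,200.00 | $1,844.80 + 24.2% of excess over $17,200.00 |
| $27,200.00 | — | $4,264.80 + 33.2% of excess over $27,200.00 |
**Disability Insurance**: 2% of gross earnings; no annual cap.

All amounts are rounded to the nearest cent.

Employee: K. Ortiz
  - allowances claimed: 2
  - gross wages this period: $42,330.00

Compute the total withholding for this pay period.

Territorial Income Tax: taxable = $42,330.00 − 2×$988.00 = $40,354.00
  $4,264.80 + 33.2% × ($40,354.00 − $27,200.00) = $4,264.80 + 33.2% × $13,154.00 = $8,631.93
Disability Insurance: 2% × $42,330.00 = $846.60
Total: $8,631.93 + $846.60 = $9,478.53

$9,478.53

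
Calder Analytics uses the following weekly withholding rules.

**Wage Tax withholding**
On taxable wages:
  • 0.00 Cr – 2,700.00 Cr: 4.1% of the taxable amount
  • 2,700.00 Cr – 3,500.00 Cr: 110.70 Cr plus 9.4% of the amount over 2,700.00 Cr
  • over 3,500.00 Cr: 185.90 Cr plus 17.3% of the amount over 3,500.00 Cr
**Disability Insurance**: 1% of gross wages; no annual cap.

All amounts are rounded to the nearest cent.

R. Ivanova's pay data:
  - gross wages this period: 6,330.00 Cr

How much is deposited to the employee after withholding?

Wage Tax: taxable = 6,330.00 Cr
  185.90 Cr + 17.3% × (6,330.00 Cr − 3,500.00 Cr) = 185.90 Cr + 17.3% × 2,830.00 Cr = 675.49 Cr
Disability Insurance: 1% × 6,330.00 Cr = 63.30 Cr
Total withheld: 675.49 Cr + 63.30 Cr = 738.79 Cr
Net pay: 6,330.00 Cr − 738.79 Cr = 5,591.21 Cr

5,591.21 Cr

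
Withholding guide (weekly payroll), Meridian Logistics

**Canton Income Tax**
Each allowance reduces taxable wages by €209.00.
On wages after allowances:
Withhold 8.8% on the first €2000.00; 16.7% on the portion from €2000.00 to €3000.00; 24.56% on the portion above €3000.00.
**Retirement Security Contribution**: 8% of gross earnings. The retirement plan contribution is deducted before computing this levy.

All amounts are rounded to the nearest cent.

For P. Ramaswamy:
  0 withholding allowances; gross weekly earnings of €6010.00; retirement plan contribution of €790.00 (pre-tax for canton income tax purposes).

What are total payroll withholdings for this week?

Canton Income Tax: taxable = €6010.00 − €790.00 = €5220.00
  €343.00 + 24.56% × (€5220.00 − €3000.00) = €343.00 + 24.56% × €2220.00 = €888.23
Retirement Security Contribution: 8% × €5220.00 = €417.60
Total: €888.23 + €417.60 = €1305.83

€1305.83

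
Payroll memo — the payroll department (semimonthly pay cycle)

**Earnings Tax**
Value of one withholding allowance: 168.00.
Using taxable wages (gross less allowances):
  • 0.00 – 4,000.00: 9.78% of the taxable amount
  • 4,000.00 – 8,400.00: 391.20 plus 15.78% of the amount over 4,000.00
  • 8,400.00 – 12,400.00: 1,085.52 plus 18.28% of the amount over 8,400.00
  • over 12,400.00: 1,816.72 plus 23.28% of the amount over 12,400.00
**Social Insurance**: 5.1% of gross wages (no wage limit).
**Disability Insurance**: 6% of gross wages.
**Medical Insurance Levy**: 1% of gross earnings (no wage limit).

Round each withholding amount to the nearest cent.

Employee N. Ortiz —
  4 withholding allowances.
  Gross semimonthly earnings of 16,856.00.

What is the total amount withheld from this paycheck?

4,737.22

Earnings Tax: taxable = 16,856.00 − 4×168.00 = 16,184.00
  1,816.72 + 23.28% × (16,184.00 − 12,400.00) = 1,816.72 + 23.28% × 3,784.00 = 2,697.64
Social Insurance: 5.1% × 16,856.00 = 859.66
Disability Insurance: 6% × 16,856.00 = 1,011.36
Medical Insurance Levy: 1% × 16,856.00 = 168.56
Total: 2,697.64 + 859.66 + 1,011.36 + 168.56 = 4,737.22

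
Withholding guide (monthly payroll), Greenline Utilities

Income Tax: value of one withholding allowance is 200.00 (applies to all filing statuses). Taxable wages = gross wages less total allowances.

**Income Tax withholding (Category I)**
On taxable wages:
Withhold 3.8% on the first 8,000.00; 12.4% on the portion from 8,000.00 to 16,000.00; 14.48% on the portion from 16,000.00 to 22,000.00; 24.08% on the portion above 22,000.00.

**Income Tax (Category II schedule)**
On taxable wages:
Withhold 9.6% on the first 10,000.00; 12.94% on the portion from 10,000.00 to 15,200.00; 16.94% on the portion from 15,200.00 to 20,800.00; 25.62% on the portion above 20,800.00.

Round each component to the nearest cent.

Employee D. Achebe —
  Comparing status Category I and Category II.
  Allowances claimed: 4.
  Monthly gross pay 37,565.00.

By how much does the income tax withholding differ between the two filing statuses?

Income Tax (Category I): taxable = 37,565.00 − 4×200.00 = 36,765.00
  2,164.80 + 24.08% × (36,765.00 − 22,000.00) = 2,164.80 + 24.08% × 14,765.00 = 5,720.21
Income Tax (Category II): taxable = 37,565.00 − 4×200.00 = 36,765.00
  2,581.52 + 25.62% × (36,765.00 − 20,800.00) = 2,581.52 + 25.62% × 15,965.00 = 6,671.75
Difference: |5,720.21 − 6,671.75| = 951.54 (higher under Category II)

951.54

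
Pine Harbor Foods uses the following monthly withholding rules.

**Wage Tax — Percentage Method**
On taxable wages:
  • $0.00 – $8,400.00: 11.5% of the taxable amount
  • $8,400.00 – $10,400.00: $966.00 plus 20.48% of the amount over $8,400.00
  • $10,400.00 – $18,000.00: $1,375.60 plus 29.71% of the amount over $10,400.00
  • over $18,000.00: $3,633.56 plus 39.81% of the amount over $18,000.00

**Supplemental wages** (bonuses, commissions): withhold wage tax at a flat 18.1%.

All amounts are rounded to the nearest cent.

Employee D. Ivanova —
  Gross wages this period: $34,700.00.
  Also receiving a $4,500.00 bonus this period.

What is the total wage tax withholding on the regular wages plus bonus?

Wage Tax: taxable = $34,700.00
  $3,633.56 + 39.81% × ($34,700.00 − $18,000.00) = $3,633.56 + 39.81% × $16,700.00 = $10,281.83
Supplemental (18.1% flat on bonus): 18.1% × $4,500.00 = $814.50
Total wage tax: $10,281.83 + $814.50 = $11,096.33

$11,096.33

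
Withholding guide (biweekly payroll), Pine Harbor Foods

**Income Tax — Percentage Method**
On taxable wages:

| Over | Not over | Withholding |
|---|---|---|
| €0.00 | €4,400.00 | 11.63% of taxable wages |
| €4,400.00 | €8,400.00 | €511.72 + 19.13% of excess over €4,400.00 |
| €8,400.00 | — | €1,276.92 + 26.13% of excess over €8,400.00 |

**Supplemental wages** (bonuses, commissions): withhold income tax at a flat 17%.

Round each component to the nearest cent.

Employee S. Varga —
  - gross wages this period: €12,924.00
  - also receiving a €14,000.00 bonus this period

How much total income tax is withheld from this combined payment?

Income Tax: taxable = €12,924.00
  €1,276.92 + 26.13% × (€12,924.00 − €8,400.00) = €1,276.92 + 26.13% × €4,524.00 = €2,459.04
Supplemental (17% flat on bonus): 17% × €14,000.00 = €2,380.00
Total income tax: €2,459.04 + €2,380.00 = €4,839.04

€4,839.04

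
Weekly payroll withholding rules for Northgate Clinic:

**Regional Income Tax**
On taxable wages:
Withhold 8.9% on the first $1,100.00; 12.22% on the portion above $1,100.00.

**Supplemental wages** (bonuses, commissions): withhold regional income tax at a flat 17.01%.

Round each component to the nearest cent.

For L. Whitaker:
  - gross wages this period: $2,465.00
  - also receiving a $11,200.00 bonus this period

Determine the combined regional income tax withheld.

$2,169.82

Regional Income Tax: taxable = $2,465.00
  $97.90 + 12.22% × ($2,465.00 − $1,100.00) = $97.90 + 12.22% × $1,365.00 = $264.70
Supplemental (17.01% flat on bonus): 17.01% × $11,200.00 = $1,905.12
Total regional income tax: $264.70 + $1,905.12 = $2,169.82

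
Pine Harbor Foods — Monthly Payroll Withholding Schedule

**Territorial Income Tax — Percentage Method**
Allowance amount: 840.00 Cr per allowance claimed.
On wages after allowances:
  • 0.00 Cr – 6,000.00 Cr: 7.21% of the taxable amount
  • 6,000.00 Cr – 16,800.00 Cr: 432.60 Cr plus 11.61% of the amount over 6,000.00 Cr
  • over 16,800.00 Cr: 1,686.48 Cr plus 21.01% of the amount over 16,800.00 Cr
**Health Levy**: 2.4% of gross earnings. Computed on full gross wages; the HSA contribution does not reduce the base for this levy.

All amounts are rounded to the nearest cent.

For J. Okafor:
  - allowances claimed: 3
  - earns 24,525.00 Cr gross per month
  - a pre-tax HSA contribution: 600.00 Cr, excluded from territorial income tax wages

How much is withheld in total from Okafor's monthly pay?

Territorial Income Tax: taxable = 24,525.00 Cr − 600.00 Cr − 3×840.00 Cr = 21,405.00 Cr
  1,686.48 Cr + 21.01% × (21,405.00 Cr − 16,800.00 Cr) = 1,686.48 Cr + 21.01% × 4,605.00 Cr = 2,653.99 Cr
Health Levy: 2.4% × 24,525.00 Cr = 588.60 Cr
Total: 2,653.99 Cr + 588.60 Cr = 3,242.59 Cr

3,242.59 Cr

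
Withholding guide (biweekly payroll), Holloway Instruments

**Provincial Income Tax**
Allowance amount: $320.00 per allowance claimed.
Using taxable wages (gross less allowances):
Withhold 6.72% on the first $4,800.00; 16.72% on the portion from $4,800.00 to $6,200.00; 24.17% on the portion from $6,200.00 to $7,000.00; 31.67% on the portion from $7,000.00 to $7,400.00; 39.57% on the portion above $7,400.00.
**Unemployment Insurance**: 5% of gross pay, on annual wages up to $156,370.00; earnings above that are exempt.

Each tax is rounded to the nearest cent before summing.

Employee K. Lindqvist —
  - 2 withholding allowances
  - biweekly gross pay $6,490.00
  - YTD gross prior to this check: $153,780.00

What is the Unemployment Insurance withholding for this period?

$129.50

Unemployment Insurance: cap $156,370.00 − YTD $153,780.00 = $2,590.00 subject; 5% × $2,590.00 = $129.50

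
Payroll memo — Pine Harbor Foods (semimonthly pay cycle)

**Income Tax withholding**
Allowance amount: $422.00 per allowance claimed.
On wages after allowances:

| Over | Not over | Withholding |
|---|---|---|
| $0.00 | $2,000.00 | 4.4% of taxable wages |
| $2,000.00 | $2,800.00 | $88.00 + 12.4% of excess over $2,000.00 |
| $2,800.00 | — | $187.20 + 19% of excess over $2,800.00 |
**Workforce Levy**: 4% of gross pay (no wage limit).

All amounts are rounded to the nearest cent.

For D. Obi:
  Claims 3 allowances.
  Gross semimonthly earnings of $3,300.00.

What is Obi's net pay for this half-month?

Income Tax: taxable = $3,300.00 − 3×$422.00 = $2,034.00
  $88.00 + 12.4% × ($2,034.00 − $2,000.00) = $88.00 + 12.4% × $34.00 = $92.22
Workforce Levy: 4% × $3,300.00 = $132.00
Total withheld: $92.22 + $132.00 = $224.22
Net pay: $3,300.00 − $224.22 = $3,075.78

$3,075.78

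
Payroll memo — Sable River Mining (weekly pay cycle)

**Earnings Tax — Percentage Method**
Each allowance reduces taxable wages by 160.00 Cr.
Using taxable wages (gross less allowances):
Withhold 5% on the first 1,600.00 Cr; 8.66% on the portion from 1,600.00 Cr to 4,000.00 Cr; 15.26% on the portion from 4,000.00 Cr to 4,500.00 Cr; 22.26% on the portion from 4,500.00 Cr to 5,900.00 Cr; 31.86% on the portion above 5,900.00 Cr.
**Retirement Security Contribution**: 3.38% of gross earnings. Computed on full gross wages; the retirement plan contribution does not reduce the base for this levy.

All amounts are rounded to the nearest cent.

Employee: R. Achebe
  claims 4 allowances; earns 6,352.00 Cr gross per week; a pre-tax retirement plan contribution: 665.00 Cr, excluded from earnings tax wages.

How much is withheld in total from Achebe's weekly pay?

Earnings Tax: taxable = 6,352.00 Cr − 665.00 Cr − 4×160.00 Cr = 5,047.00 Cr
  364.14 Cr + 22.26% × (5,047.00 Cr − 4,500.00 Cr) = 364.14 Cr + 22.26% × 547.00 Cr = 485.90 Cr
Retirement Security Contribution: 3.38% × 6,352.00 Cr = 214.70 Cr
Total: 485.90 Cr + 214.70 Cr = 700.60 Cr

700.60 Cr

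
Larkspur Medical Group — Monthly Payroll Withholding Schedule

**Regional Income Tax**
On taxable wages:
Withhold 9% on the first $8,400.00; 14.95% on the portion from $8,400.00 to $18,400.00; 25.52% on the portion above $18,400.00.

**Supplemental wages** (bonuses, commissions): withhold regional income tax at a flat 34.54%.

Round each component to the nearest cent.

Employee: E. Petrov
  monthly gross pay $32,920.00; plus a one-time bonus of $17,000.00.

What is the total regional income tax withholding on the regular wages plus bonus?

Regional Income Tax: taxable = $32,920.00
  $2,251.00 + 25.52% × ($32,920.00 − $18,400.00) = $2,251.00 + 25.52% × $14,520.00 = $5,956.50
Supplemental (34.54% flat on bonus): 34.54% × $17,000.00 = $5,871.80
Total regional income tax: $5,956.50 + $5,871.80 = $11,828.30

$11,828.30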